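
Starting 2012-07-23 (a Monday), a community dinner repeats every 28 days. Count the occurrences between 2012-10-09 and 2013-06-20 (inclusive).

Occurrences land 28·i days after 2012-07-23 for i = 0, 1, 2, …
2012-10-09 is 78 days after the start; 78 ÷ 28 = 2 remainder 22; since the remainder is 22, round up to i = 3. First occurrence in the window: #4 on 2012-10-15 (3×28 = 84 days in).
2013-06-20 is 332 days after the start; 332 ÷ 28 = 11 remainder 24. Last occurrence in the window: #12 on 2013-05-27.
Occurrences #4 through #12: 9 in total.

9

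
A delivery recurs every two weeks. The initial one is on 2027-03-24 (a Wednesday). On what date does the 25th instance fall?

2028-02-23

The 25th occurrence is 24 intervals after the first: 24 × 14 = 336 days after 2027-03-24.
March has 31 days — 7 days to the end of March leaves 329.
April has 30 days (299 left).
May has 31 days (268 left).
June has 30 days (238 left).
July has 31 days (207 left).
August has 31 days (176 left).
September has 30 days (146 left).
October has 31 days (115 left).
November has 30 days (85 left).
December has 31 days (54 left).
January has 31 days (23 left).
23 days into February → 2028-02-23.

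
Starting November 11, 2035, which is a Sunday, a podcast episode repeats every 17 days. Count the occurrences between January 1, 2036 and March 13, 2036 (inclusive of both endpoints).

Occurrences land 17·i days after November 11, 2035 for i = 0, 1, 2, …
January 1, 2036 is 51 days after the start; 51 ÷ 17 = 3 remainder 0. First occurrence in the window: #4 on January 1, 2036 (3×17 = 51 days in).
March 13, 2036 is 123 days after the start; 123 ÷ 17 = 7 remainder 4. Last occurrence in the window: #8 on March 9, 2036.
Occurrences #4 through #8: 5 in total.

5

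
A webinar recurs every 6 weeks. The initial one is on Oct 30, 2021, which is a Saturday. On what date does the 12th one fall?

The 12th occurrence is 11 intervals after the first: 11 × 42 = 462 days after Oct 30, 2021.
Oct has 31 days — 1 day to the end of Oct leaves 461.
From end of Oct to end of 2021 is 61 days (400 left).
2022 has 365 days (35 left).
Jan has 31 days (4 left).
4 days into Feb → Feb 4, 2023.

Feb 4, 2023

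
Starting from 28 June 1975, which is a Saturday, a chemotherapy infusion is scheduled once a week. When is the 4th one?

19 July 1975

The 4th occurrence is 3 intervals after the first: 3 × 7 = 21 days after 28 June 1975.
June has 30 days — 2 days to the end of June leaves 19.
19 days into July → 19 July 1975.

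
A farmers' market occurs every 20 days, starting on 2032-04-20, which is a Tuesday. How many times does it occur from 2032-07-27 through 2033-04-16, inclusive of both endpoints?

Occurrences land 20·i days after 2032-04-20 for i = 0, 1, 2, …
2032-07-27 is 98 days after the start; 98 ÷ 20 = 4 remainder 18; since the remainder is 18, round up to i = 5. First occurrence in the window: #6 on 2032-07-29 (5×20 = 100 days in).
2033-04-16 is 361 days after the start; 361 ÷ 20 = 18 remainder 1. Last occurrence in the window: #19 on 2033-04-15.
Occurrences #6 through #19: 14 in total.

14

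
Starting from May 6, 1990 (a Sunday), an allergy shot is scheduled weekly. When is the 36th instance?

January 6, 1991

The 36th occurrence is 35 intervals after the first: 35 × 7 = 245 days after May 6, 1990.
May has 31 days — 25 days to the end of May leaves 220.
June has 30 days (190 left).
July has 31 days (159 left).
August has 31 days (128 left).
September has 30 days (98 left).
October has 31 days (67 left).
November has 30 days (37 left).
December has 31 days (6 left).
6 days into January → January 6, 1991.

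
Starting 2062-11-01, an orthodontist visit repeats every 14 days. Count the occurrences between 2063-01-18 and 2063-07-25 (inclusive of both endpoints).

Occurrences land 14·i days after 2062-11-01 for i = 0, 1, 2, …
2063-01-18 is 78 days after the start; 78 ÷ 14 = 5 remainder 8; since the remainder is 8, round up to i = 6. First occurrence in the window: #7 on 2063-01-24 (6×14 = 84 days in).
2063-07-25 is 266 days after the start; 266 ÷ 14 = 19 remainder 0. Last occurrence in the window: #20 on 2063-07-25.
Occurrences #7 through #20: 14 in total.

14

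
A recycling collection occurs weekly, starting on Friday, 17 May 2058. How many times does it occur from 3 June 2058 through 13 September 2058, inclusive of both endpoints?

15

Occurrences land 7·i days after 17 May 2058 for i = 0, 1, 2, …
3 June 2058 is 17 days after the start; 17 ÷ 7 = 2 remainder 3; since the remainder is 3, round up to i = 3. First occurrence in the window: #4 on 7 June 2058 (3×7 = 21 days in).
13 September 2058 is 119 days after the start; 119 ÷ 7 = 17 remainder 0. Last occurrence in the window: #18 on 13 September 2058.
Occurrences #4 through #18: 15 in total.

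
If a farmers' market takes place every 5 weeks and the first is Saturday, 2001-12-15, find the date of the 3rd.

The 3rd occurrence is 2 intervals after the first: 2 × 35 = 70 days after 2001-12-15.
December has 31 days — 16 days to the end of December leaves 54.
January has 31 days (23 left).
23 days into February → 2002-02-23.

2002-02-23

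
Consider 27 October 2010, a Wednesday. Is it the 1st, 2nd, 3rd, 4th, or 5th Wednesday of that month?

4th

Day 27 falls in week ⌈27/7⌉ of the month.
Days 1–7 hold the 1st Wednesday, 8–14 the 2nd, 15–21 the 3rd, 22–28 the 4th, 29–31 the 5th.
27 is in the range for the 4th.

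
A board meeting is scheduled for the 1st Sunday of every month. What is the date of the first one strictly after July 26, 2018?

July 2018 starts on a Sunday, so its 1st Sunday is July 1, 2018.
That is not after July 26, 2018, so look at August 2018.
August 2018 starts on a Wednesday, so its 1st Sunday is August 5, 2018 (4 days in).

August 5, 2018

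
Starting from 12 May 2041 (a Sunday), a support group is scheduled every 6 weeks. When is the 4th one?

15 September 2041

The 4th occurrence is 3 intervals after the first: 3 × 42 = 126 days after 12 May 2041.
May has 31 days — 19 days to the end of May leaves 107.
June has 30 days (77 left).
July has 31 days (46 left).
August has 31 days (15 left).
15 days into September → 15 September 2041.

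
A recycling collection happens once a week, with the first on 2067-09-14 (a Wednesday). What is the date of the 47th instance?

The 47th occurrence is 46 intervals after the first: 46 × 7 = 322 days after 2067-09-14.
September has 30 days — 16 days to the end of September leaves 306.
October has 31 days (275 left).
November has 30 days (245 left).
December has 31 days (214 left).
January has 31 days (183 left).
February has 29 days (154 left).
March has 31 days (123 left).
April has 30 days (93 left).
May has 31 days (62 left).
June has 30 days (32 left).
July has 31 days (1 left).
1 day into August → 2068-08-01.

2068-08-01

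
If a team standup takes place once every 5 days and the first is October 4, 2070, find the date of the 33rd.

The 33rd occurrence is 32 intervals after the first: 32 × 5 = 160 days after October 4, 2070.
October has 31 days — 27 days to the end of October leaves 133.
November has 30 days (103 left).
December has 31 days (72 left).
January has 31 days (41 left).
February has 28 days (13 left).
13 days into March → March 13, 2071.

March 13, 2071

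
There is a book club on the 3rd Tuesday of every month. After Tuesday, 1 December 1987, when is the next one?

15 December 1987

December 1987 starts on a Tuesday; its first Tuesday is the 1st, so the 3rd Tuesday is the 15th — 15 December 1987.
15 December 1987 is after 1 December 1987, so that is the next one.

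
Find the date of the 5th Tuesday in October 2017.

31 October 2017

October 2017 begins on a Sunday, so the first Tuesday is October 3 (2 days later).
The 5th Tuesday is 4 weeks later: 3 + 28 = 31.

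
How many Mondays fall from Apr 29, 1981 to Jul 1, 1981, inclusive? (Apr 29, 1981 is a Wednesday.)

9

Apr 29, 1981 is a Wednesday; the first Monday on or after it is May 4, 1981 (5 days later).
From May 4, 1981 to Jul 1, 1981: 27 + 30 + 1 = 58 days (rest of May, Jun, Jul).
58 ÷ 7 = 8 full weeks with remainder 2, so 8 more Mondays after the first → 9.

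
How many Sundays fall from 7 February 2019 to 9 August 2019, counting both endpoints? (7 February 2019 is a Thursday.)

7 February 2019 is a Thursday; the first Sunday on or after it is 10 February 2019 (3 days later).
From 10 February 2019 to 9 August 2019: 18 + 31 + 30 + 31 + 30 + 31 + 9 = 180 days (rest of February, March, April, May, June, July, August).
180 ÷ 7 = 25 full weeks with remainder 5, so 25 more Sundays after the first → 26.

26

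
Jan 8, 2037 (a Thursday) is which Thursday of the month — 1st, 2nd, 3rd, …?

2nd

Day 8 falls in week ⌈8/7⌉ of the month.
Days 1–7 hold the 1st Thursday, 8–14 the 2nd, 15–21 the 3rd, 22–28 the 4th, 29–31 the 5th.
8 is in the range for the 2nd.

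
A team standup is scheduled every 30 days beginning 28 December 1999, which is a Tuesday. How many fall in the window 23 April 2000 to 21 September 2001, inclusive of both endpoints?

Occurrences land 30·i days after 28 December 1999 for i = 0, 1, 2, …
23 April 2000 is 117 days after the start; 117 ÷ 30 = 3 remainder 27; since the remainder is 27, round up to i = 4. First occurrence in the window: #5 on 26 April 2000 (4×30 = 120 days in).
21 September 2001 is 633 days after the start; 633 ÷ 30 = 21 remainder 3. Last occurrence in the window: #22 on 18 September 2001.
Occurrences #5 through #22: 18 in total.

18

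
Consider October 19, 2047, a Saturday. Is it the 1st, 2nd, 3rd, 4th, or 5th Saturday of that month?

3rd

Day 19 falls in week ⌈19/7⌉ of the month.
Days 1–7 hold the 1st Saturday, 8–14 the 2nd, 15–21 the 3rd, 22–28 the 4th, 29–31 the 5th.
19 is in the range for the 3rd.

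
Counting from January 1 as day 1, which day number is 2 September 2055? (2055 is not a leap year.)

245

Days in months before September: 31 + 28 + 31 + 30 + 31 + 30 + 31 + 31 = 243.
Plus 2 days into September → day 245.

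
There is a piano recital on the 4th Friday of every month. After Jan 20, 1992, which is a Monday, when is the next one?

Jan 24, 1992

Jan 1992 starts on a Wednesday; its first Friday is the 3rd, so the 4th Friday is the 24th — Jan 24, 1992.
Jan 24, 1992 is after Jan 20, 1992, so that is the next one.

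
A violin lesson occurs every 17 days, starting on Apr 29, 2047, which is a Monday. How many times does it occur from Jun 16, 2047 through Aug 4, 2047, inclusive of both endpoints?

3

Occurrences land 17·i days after Apr 29, 2047 for i = 0, 1, 2, …
Jun 16, 2047 is 48 days after the start; 48 ÷ 17 = 2 remainder 14; since the remainder is 14, round up to i = 3. First occurrence in the window: #4 on Jun 19, 2047 (3×17 = 51 days in).
Aug 4, 2047 is 97 days after the start; 97 ÷ 17 = 5 remainder 12. Last occurrence in the window: #6 on Jul 23, 2047.
Occurrences #4 through #6: 3 in total.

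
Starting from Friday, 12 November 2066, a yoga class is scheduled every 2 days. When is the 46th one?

10 February 2067

The 46th occurrence is 45 intervals after the first: 45 × 2 = 90 days after 12 November 2066.
November has 30 days — 18 days to the end of November leaves 72.
December has 31 days (41 left).
January has 31 days (10 left).
10 days into February → 10 February 2067.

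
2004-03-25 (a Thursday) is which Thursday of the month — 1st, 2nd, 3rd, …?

Day 25 falls in week ⌈25/7⌉ of the month.
Days 1–7 hold the 1st Thursday, 8–14 the 2nd, 15–21 the 3rd, 22–28 the 4th, 29–31 the 5th.
25 is in the range for the 4th.

4th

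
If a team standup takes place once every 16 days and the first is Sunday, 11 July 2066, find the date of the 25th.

The 25th occurrence is 24 intervals after the first: 24 × 16 = 384 days after 11 July 2066.
July has 31 days — 20 days to the end of July leaves 364.
August has 31 days (333 left).
September has 30 days (303 left).
October has 31 days (272 left).
November has 30 days (242 left).
December has 31 days (211 left).
January has 31 days (180 left).
February has 28 days (152 left).
March has 31 days (121 left).
April has 30 days (91 left).
May has 31 days (60 left).
June has 30 days (30 left).
30 days into July → 30 July 2067.

30 July 2067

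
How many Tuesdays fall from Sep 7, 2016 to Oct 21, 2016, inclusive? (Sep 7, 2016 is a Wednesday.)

6

Sep 7, 2016 is a Wednesday; the first Tuesday on or after it is Sep 13, 2016 (6 days later).
From Sep 13, 2016 to Oct 21, 2016: 17 + 21 = 38 days (rest of Sep, Oct).
38 ÷ 7 = 5 full weeks with remainder 3, so 5 more Tuesdays after the first → 6.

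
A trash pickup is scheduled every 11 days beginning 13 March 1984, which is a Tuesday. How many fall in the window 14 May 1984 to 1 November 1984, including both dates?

16

Occurrences land 11·i days after 13 March 1984 for i = 0, 1, 2, …
14 May 1984 is 62 days after the start; 62 ÷ 11 = 5 remainder 7; since the remainder is 7, round up to i = 6. First occurrence in the window: #7 on 18 May 1984 (6×11 = 66 days in).
1 November 1984 is 233 days after the start; 233 ÷ 11 = 21 remainder 2. Last occurrence in the window: #22 on 30 October 1984.
Occurrences #7 through #22: 16 in total.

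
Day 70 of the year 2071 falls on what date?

2071-03-11

January has 31 days (70 − 31 = 39 remain).
February has 28 days (39 − 28 = 11 remain).
11 into March → March 11.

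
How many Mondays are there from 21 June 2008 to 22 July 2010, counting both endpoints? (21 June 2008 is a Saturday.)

109

21 June 2008 is a Saturday; the first Monday on or after it is 23 June 2008 (2 days later).
From 23 June 2008 to 22 July 2010: 191 + 365 + 203 = 759 days (rest of 2008, 2009, to 22 July 2010 in 2010).
759 ÷ 7 = 108 full weeks with remainder 3, so 108 more Mondays after the first → 109.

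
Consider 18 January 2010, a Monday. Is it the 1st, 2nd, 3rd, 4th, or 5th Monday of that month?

Day 18 falls in week ⌈18/7⌉ of the month.
Days 1–7 hold the 1st Monday, 8–14 the 2nd, 15–21 the 3rd, 22–28 the 4th, 29–31 the 5th.
18 is in the range for the 3rd.

3rd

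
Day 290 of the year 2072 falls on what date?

January has 31 days (290 − 31 = 259 remain).
February has 29 days (259 − 29 = 230 remain).
March has 31 days (230 − 31 = 199 remain).
April has 30 days (199 − 30 = 169 remain).
May has 31 days (169 − 31 = 138 remain).
June has 30 days (138 − 30 = 108 remain).
July has 31 days (108 − 31 = 77 remain).
August has 31 days (77 − 31 = 46 remain).
September has 30 days (46 − 30 = 16 remain).
16 into October → October 16.

October 16, 2072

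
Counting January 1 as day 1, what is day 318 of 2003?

November 14, 2003

January has 31 days (318 − 31 = 287 remain).
February has 28 days (287 − 28 = 259 remain).
March has 31 days (259 − 31 = 228 remain).
April has 30 days (228 − 30 = 198 remain).
May has 31 days (198 − 31 = 167 remain).
June has 30 days (167 − 30 = 137 remain).
July has 31 days (137 − 31 = 106 remain).
August has 31 days (106 − 31 = 75 remain).
September has 30 days (75 − 30 = 45 remain).
October has 31 days (45 − 31 = 14 remain).
14 into November → November 14.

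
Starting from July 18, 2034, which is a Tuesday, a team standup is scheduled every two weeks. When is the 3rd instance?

August 15, 2034

The 3rd occurrence is 2 intervals after the first: 2 × 14 = 28 days after July 18, 2034.
July has 31 days — 13 days to the end of July leaves 15.
15 days into August → August 15, 2034.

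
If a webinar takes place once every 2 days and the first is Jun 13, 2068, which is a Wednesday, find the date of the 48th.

The 48th occurrence is 47 intervals after the first: 47 × 2 = 94 days after Jun 13, 2068.
Jun has 30 days — 17 days to the end of Jun leaves 77.
Jul has 31 days (46 left).
Aug has 31 days (15 left).
15 days into Sep → Sep 15, 2068.

Sep 15, 2068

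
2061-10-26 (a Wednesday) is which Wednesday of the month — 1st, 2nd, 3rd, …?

4th

Day 26 falls in week ⌈26/7⌉ of the month.
Days 1–7 hold the 1st Wednesday, 8–14 the 2nd, 15–21 the 3rd, 22–28 the 4th, 29–31 the 5th.
26 is in the range for the 4th.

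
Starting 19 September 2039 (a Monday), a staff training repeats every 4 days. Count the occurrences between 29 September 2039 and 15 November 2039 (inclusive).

Occurrences land 4·i days after 19 September 2039 for i = 0, 1, 2, …
29 September 2039 is 10 days after the start; 10 ÷ 4 = 2 remainder 2; since the remainder is 2, round up to i = 3. First occurrence in the window: #4 on 1 October 2039 (3×4 = 12 days in).
15 November 2039 is 57 days after the start; 57 ÷ 4 = 14 remainder 1. Last occurrence in the window: #15 on 14 November 2039.
Occurrences #4 through #15: 12 in total.

12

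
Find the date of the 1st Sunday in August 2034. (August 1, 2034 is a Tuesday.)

August 2034 begins on a Tuesday, so the first Sunday is August 6 (5 days later).

August 6, 2034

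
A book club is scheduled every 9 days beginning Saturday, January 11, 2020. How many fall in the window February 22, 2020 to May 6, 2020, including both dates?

Occurrences land 9·i days after January 11, 2020 for i = 0, 1, 2, …
February 22, 2020 is 42 days after the start; 42 ÷ 9 = 4 remainder 6; since the remainder is 6, round up to i = 5. First occurrence in the window: #6 on February 25, 2020 (5×9 = 45 days in).
May 6, 2020 is 116 days after the start; 116 ÷ 9 = 12 remainder 8. Last occurrence in the window: #13 on April 28, 2020.
Occurrences #6 through #13: 8 in total.

8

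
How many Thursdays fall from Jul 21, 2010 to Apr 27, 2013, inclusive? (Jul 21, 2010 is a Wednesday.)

Jul 21, 2010 is a Wednesday; the first Thursday on or after it is Jul 22, 2010 (1 day later).
From Jul 22, 2010 to Apr 27, 2013: 162 + 365 + 366 + 117 = 1010 days (rest of 2010, 2011, 2012, to Apr 27, 2013 in 2013).
1010 ÷ 7 = 144 full weeks with remainder 2, so 144 more Thursdays after the first → 145.

145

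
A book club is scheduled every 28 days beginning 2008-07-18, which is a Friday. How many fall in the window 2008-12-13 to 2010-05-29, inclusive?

Occurrences land 28·i days after 2008-07-18 for i = 0, 1, 2, …
2008-12-13 is 148 days after the start; 148 ÷ 28 = 5 remainder 8; since the remainder is 8, round up to i = 6. First occurrence in the window: #7 on 2009-01-02 (6×28 = 168 days in).
2010-05-29 is 680 days after the start; 680 ÷ 28 = 24 remainder 8. Last occurrence in the window: #25 on 2010-05-21.
Occurrences #7 through #25: 19 in total.

19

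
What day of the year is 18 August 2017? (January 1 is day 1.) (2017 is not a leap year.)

230

Days in months before August: 31 + 28 + 31 + 30 + 31 + 30 + 31 = 212.
Plus 18 days into August → day 230.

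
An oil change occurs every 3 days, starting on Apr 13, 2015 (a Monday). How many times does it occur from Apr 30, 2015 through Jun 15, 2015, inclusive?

Occurrences land 3·i days after Apr 13, 2015 for i = 0, 1, 2, …
Apr 30, 2015 is 17 days after the start; 17 ÷ 3 = 5 remainder 2; since the remainder is 2, round up to i = 6. First occurrence in the window: #7 on May 1, 2015 (6×3 = 18 days in).
Jun 15, 2015 is 63 days after the start; 63 ÷ 3 = 21 remainder 0. Last occurrence in the window: #22 on Jun 15, 2015.
Occurrences #7 through #22: 16 in total.

16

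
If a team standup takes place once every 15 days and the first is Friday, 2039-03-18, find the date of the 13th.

2039-09-14

The 13th occurrence is 12 intervals after the first: 12 × 15 = 180 days after 2039-03-18.
March has 31 days — 13 days to the end of March leaves 167.
April has 30 days (137 left).
May has 31 days (106 left).
June has 30 days (76 left).
July has 31 days (45 left).
August has 31 days (14 left).
14 days into September → 2039-09-14.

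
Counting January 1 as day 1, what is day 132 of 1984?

January has 31 days (132 − 31 = 101 remain).
February has 29 days (101 − 29 = 72 remain).
March has 31 days (72 − 31 = 41 remain).
April has 30 days (41 − 30 = 11 remain).
11 into May → May 11.

May 11, 1984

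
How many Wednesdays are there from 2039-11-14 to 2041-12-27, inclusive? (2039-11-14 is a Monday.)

2039-11-14 is a Monday; the first Wednesday on or after it is 2039-11-16 (2 days later).
From 2039-11-16 to 2041-12-27: 45 + 366 + 361 = 772 days (rest of 2039, 2040, to 2041-12-27 in 2041).
772 ÷ 7 = 110 full weeks with remainder 2, so 110 more Wednesdays after the first → 111.

111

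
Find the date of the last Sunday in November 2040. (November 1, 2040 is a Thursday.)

25 November 2040

November 2040 begins on a Thursday, so the first Sunday is November 4 (3 days later).
November 2040 has 30 days. Adding weeks: 4, 11, 18, 25 — the last one ≤ 30 is the 25th.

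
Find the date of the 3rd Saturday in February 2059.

February 2059 begins on a Saturday, so the first Saturday is February 1.
The 3rd Saturday is 2 weeks later: 1 + 14 = 15.

2059-02-15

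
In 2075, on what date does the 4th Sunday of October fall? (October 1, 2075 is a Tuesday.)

2075-10-27

October 2075 begins on a Tuesday, so the first Sunday is October 6 (5 days later).
The 4th Sunday is 3 weeks later: 6 + 21 = 27.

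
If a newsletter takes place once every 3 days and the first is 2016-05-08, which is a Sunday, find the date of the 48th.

2016-09-26

The 48th occurrence is 47 intervals after the first: 47 × 3 = 141 days after 2016-05-08.
May has 31 days — 23 days to the end of May leaves 118.
June has 30 days (88 left).
July has 31 days (57 left).
August has 31 days (26 left).
26 days into September → 2016-09-26.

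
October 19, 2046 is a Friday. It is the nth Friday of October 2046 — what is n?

3rd

Day 19 falls in week ⌈19/7⌉ of the month.
Days 1–7 hold the 1st Friday, 8–14 the 2nd, 15–21 the 3rd, 22–28 the 4th, 29–31 the 5th.
19 is in the range for the 3rd.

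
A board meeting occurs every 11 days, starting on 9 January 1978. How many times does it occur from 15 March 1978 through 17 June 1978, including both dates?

Occurrences land 11·i days after 9 January 1978 for i = 0, 1, 2, …
15 March 1978 is 65 days after the start; 65 ÷ 11 = 5 remainder 10; since the remainder is 10, round up to i = 6. First occurrence in the window: #7 on 16 March 1978 (6×11 = 66 days in).
17 June 1978 is 159 days after the start; 159 ÷ 11 = 14 remainder 5. Last occurrence in the window: #15 on 12 June 1978.
Occurrences #7 through #15: 9 in total.

9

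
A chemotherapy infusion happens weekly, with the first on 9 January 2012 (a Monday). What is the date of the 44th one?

5 November 2012

The 44th occurrence is 43 intervals after the first: 43 × 7 = 301 days after 9 January 2012.
January has 31 days — 22 days to the end of January leaves 279.
February has 29 days (250 left).
March has 31 days (219 left).
April has 30 days (189 left).
May has 31 days (158 left).
June has 30 days (128 left).
July has 31 days (97 left).
August has 31 days (66 left).
September has 30 days (36 left).
October has 31 days (5 left).
5 days into November → 5 November 2012.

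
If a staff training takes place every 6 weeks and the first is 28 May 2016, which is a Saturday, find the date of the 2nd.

The 2nd occurrence is 1 interval after the first: 1 × 42 = 42 days after 28 May 2016.
May has 31 days — 3 days to the end of May leaves 39.
June has 30 days (9 left).
9 days into July → 9 July 2016.

9 July 2016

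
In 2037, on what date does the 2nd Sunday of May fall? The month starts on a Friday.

May 10, 2037

May 2037 begins on a Friday, so the first Sunday is May 3 (2 days later).
The 2nd Sunday is 1 weeks later: 3 + 7 = 10.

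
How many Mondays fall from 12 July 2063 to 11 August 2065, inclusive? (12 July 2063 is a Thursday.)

12 July 2063 is a Thursday; the first Monday on or after it is 16 July 2063 (4 days later).
From 16 July 2063 to 11 August 2065: 168 + 366 + 223 = 757 days (rest of 2063, 2064, to 11 August 2065 in 2065).
757 ÷ 7 = 108 full weeks with remainder 1, so 108 more Mondays after the first → 109.

109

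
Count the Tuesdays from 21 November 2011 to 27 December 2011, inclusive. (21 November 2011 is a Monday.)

6

21 November 2011 is a Monday; the first Tuesday on or after it is 22 November 2011 (1 day later).
From 22 November 2011 to 27 December 2011: 8 + 27 = 35 days (rest of November, December).
35 ÷ 7 = 5 full weeks with remainder 0, so 5 more Tuesdays after the first → 6.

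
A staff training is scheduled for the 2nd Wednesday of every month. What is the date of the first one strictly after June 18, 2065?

July 8, 2065

June 2065 starts on a Monday; its first Wednesday is the 3rd, so the 2nd Wednesday is the 10th — June 10, 2065.
That is not after June 18, 2065, so look at July 2065.
July 2065 starts on a Wednesday; its first Wednesday is the 1st, so the 2nd Wednesday is the 8th — July 8, 2065.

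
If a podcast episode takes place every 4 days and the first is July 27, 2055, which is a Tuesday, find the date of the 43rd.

January 11, 2056

The 43rd occurrence is 42 intervals after the first: 42 × 4 = 168 days after July 27, 2055.
July has 31 days — 4 days to the end of July leaves 164.
August has 31 days (133 left).
September has 30 days (103 left).
October has 31 days (72 left).
November has 30 days (42 left).
December has 31 days (11 left).
11 days into January → January 11, 2056.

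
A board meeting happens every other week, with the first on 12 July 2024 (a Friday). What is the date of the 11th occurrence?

The 11th occurrence is 10 intervals after the first: 10 × 14 = 140 days after 12 July 2024.
July has 31 days — 19 days to the end of July leaves 121.
August has 31 days (90 left).
September has 30 days (60 left).
October has 31 days (29 left).
29 days into November → 29 November 2024.

29 November 2024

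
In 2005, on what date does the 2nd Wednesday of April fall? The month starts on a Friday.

2005-04-13

April 2005 begins on a Friday, so the first Wednesday is April 6 (5 days later).
The 2nd Wednesday is 1 weeks later: 6 + 7 = 13.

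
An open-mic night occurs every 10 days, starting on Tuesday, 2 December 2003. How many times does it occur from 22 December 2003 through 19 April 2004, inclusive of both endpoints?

Occurrences land 10·i days after 2 December 2003 for i = 0, 1, 2, …
22 December 2003 is 20 days after the start; 20 ÷ 10 = 2 remainder 0. First occurrence in the window: #3 on 22 December 2003 (2×10 = 20 days in).
19 April 2004 is 139 days after the start; 139 ÷ 10 = 13 remainder 9. Last occurrence in the window: #14 on 10 April 2004.
Occurrences #3 through #14: 12 in total.

12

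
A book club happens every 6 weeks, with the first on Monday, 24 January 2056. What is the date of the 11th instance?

The 11th occurrence is 10 intervals after the first: 10 × 42 = 420 days after 24 January 2056.
January has 31 days — 7 days to the end of January leaves 413.
From end of January to end of 2056 is 335 days (78 left).
January has 31 days (47 left).
February has 28 days (19 left).
19 days into March → 19 March 2057.

19 March 2057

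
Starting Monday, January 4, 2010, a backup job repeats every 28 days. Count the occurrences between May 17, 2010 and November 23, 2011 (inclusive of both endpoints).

20

Occurrences land 28·i days after January 4, 2010 for i = 0, 1, 2, …
May 17, 2010 is 133 days after the start; 133 ÷ 28 = 4 remainder 21; since the remainder is 21, round up to i = 5. First occurrence in the window: #6 on May 24, 2010 (5×28 = 140 days in).
November 23, 2011 is 688 days after the start; 688 ÷ 28 = 24 remainder 16. Last occurrence in the window: #25 on November 7, 2011.
Occurrences #6 through #25: 20 in total.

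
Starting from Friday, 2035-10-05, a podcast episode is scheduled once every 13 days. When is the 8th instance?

The 8th occurrence is 7 intervals after the first: 7 × 13 = 91 days after 2035-10-05.
October has 31 days — 26 days to the end of October leaves 65.
November has 30 days (35 left).
December has 31 days (4 left).
4 days into January → 2036-01-04.

2036-01-04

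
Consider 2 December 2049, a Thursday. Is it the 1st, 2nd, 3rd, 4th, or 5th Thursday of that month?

1st

Day 2 falls in week ⌈2/7⌉ of the month.
Days 1–7 hold the 1st Thursday, 8–14 the 2nd, 15–21 the 3rd, 22–28 the 4th, 29–31 the 5th.
2 is in the range for the 1st.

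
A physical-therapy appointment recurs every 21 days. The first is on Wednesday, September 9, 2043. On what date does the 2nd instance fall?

September 30, 2043

The 2nd occurrence is 1 interval after the first: 1 × 21 = 21 days after September 9, 2043.
21 days later is September 30, 2043.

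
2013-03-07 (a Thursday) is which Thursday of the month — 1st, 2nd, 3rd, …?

Day 7 falls in week ⌈7/7⌉ of the month.
Days 1–7 hold the 1st Thursday, 8–14 the 2nd, 15–21 the 3rd, 22–28 the 4th, 29–31 the 5th.
7 is in the range for the 1st.

1st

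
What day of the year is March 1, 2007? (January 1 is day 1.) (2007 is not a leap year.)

60

Days in months before March: 31 + 28 = 59.
Plus 1 day into March → day 60.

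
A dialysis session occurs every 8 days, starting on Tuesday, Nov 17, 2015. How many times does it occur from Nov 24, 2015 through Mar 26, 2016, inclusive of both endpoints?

Occurrences land 8·i days after Nov 17, 2015 for i = 0, 1, 2, …
Nov 24, 2015 is 7 days after the start; 7 ÷ 8 = 0 remainder 7; since the remainder is 7, round up to i = 1. First occurrence in the window: #2 on Nov 25, 2015 (1×8 = 8 days in).
Mar 26, 2016 is 130 days after the start; 130 ÷ 8 = 16 remainder 2. Last occurrence in the window: #17 on Mar 24, 2016.
Occurrences #2 through #17: 16 in total.

16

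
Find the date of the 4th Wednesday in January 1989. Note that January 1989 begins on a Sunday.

January 1989 begins on a Sunday, so the first Wednesday is January 4 (3 days later).
The 4th Wednesday is 3 weeks later: 4 + 21 = 25.

1989-01-25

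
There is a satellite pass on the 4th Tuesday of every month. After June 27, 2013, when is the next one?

June 2013 starts on a Saturday; its first Tuesday is the 4th, so the 4th Tuesday is the 25th — June 25, 2013.
That is not after June 27, 2013, so look at July 2013.
July 2013 starts on a Monday; its first Tuesday is the 2nd, so the 4th Tuesday is the 23rd — July 23, 2013.

July 23, 2013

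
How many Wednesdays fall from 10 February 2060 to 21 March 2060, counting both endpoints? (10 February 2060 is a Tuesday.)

10 February 2060 is a Tuesday; the first Wednesday on or after it is 11 February 2060 (1 day later).
From 11 February 2060 to 21 March 2060: 18 + 21 = 39 days (rest of February, March).
39 ÷ 7 = 5 full weeks with remainder 4, so 5 more Wednesdays after the first → 6.

6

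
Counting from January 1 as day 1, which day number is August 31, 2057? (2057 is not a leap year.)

Days in months before August: 31 + 28 + 31 + 30 + 31 + 30 + 31 = 212.
Plus 31 days into August → day 243.

243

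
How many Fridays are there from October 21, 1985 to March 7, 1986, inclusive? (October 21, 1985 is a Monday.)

20

October 21, 1985 is a Monday; the first Friday on or after it is October 25, 1985 (4 days later).
From October 25, 1985 to March 7, 1986: 6 + 30 + 31 + 31 + 28 + 7 = 133 days (rest of October, November, December, January, February, March).
133 ÷ 7 = 19 full weeks with remainder 0, so 19 more Fridays after the first → 20.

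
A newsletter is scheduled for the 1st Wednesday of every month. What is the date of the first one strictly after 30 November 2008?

3 December 2008

November 2008 starts on a Saturday, so its 1st Wednesday is 5 November 2008 (4 days in).
That is not after 30 November 2008, so look at December 2008.
December 2008 starts on a Monday, so its 1st Wednesday is 3 December 2008 (2 days in).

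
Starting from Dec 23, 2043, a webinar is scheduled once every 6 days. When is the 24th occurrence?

May 9, 2044

The 24th occurrence is 23 intervals after the first: 23 × 6 = 138 days after Dec 23, 2043.
Dec has 31 days — 8 days to the end of Dec leaves 130.
Jan has 31 days (99 left).
Feb has 29 days (70 left).
Mar has 31 days (39 left).
Apr has 30 days (9 left).
9 days into May → May 9, 2044.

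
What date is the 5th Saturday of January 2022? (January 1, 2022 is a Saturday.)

January 2022 begins on a Saturday, so the first Saturday is January 1.
The 5th Saturday is 4 weeks later: 1 + 28 = 29.

January 29, 2022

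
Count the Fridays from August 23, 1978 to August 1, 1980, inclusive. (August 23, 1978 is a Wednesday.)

August 23, 1978 is a Wednesday; the first Friday on or after it is August 25, 1978 (2 days later).
From August 25, 1978 to August 1, 1980: 128 + 365 + 214 = 707 days (rest of 1978, 1979, to August 1, 1980 in 1980).
707 ÷ 7 = 101 full weeks with remainder 0, so 101 more Fridays after the first → 102.

102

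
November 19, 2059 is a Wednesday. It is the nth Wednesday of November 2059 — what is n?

Day 19 falls in week ⌈19/7⌉ of the month.
Days 1–7 hold the 1st Wednesday, 8–14 the 2nd, 15–21 the 3rd, 22–28 the 4th, 29–31 the 5th.
19 is in the range for the 3rd.

3rd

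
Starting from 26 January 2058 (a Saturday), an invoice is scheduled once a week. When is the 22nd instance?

The 22nd occurrence is 21 intervals after the first: 21 × 7 = 147 days after 26 January 2058.
January has 31 days — 5 days to the end of January leaves 142.
February has 28 days (114 left).
March has 31 days (83 left).
April has 30 days (53 left).
May has 31 days (22 left).
22 days into June → 22 June 2058.

22 June 2058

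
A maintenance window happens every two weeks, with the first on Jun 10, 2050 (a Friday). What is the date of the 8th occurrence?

Sep 16, 2050

The 8th occurrence is 7 intervals after the first: 7 × 14 = 98 days after Jun 10, 2050.
Jun has 30 days — 20 days to the end of Jun leaves 78.
Jul has 31 days (47 left).
Aug has 31 days (16 left).
16 days into Sep → Sep 16, 2050.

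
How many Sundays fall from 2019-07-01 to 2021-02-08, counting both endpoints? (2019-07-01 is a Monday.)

2019-07-01 is a Monday; the first Sunday on or after it is 2019-07-07 (6 days later).
From 2019-07-07 to 2021-02-08: 177 + 366 + 39 = 582 days (rest of 2019, 2020, to 2021-02-08 in 2021).
582 ÷ 7 = 83 full weeks with remainder 1, so 83 more Sundays after the first → 84.

84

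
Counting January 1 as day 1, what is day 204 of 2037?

July 23, 2037

January has 31 days (204 − 31 = 173 remain).
February has 28 days (173 − 28 = 145 remain).
March has 31 days (145 − 31 = 114 remain).
April has 30 days (114 − 30 = 84 remain).
May has 31 days (84 − 31 = 53 remain).
June has 30 days (53 − 30 = 23 remain).
23 into July → July 23.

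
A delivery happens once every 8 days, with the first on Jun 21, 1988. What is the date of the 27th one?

Jan 15, 1989

The 27th occurrence is 26 intervals after the first: 26 × 8 = 208 days after Jun 21, 1988.
Jun has 30 days — 9 days to the end of Jun leaves 199.
Jul has 31 days (168 left).
Aug has 31 days (137 left).
Sep has 30 days (107 left).
Oct has 31 days (76 left).
Nov has 30 days (46 left).
Dec has 31 days (15 left).
15 days into Jan → Jan 15, 1989.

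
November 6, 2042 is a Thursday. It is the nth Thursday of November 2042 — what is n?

Day 6 falls in week ⌈6/7⌉ of the month.
Days 1–7 hold the 1st Thursday, 8–14 the 2nd, 15–21 the 3rd, 22–28 the 4th, 29–31 the 5th.
6 is in the range for the 1st.

1st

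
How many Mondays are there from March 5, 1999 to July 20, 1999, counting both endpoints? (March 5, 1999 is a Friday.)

20

March 5, 1999 is a Friday; the first Monday on or after it is March 8, 1999 (3 days later).
From March 8, 1999 to July 20, 1999: 23 + 30 + 31 + 30 + 20 = 134 days (rest of March, April, May, June, July).
134 ÷ 7 = 19 full weeks with remainder 1, so 19 more Mondays after the first → 20.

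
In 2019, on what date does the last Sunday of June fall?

The first Sunday of June 2019 is June 2.
June 2019 has 30 days. Adding weeks: 2, 9, 16, 23, 30 — the last one ≤ 30 is the 30th.

June 30, 2019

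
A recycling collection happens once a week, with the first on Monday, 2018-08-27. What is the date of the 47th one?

The 47th occurrence is 46 intervals after the first: 46 × 7 = 322 days after 2018-08-27.
August has 31 days — 4 days to the end of August leaves 318.
September has 30 days (288 left).
October has 31 days (257 left).
November has 30 days (227 left).
December has 31 days (196 left).
January has 31 days (165 left).
February has 28 days (137 left).
March has 31 days (106 left).
April has 30 days (76 left).
May has 31 days (45 left).
June has 30 days (15 left).
15 days into July → 2019-07-15.

2019-07-15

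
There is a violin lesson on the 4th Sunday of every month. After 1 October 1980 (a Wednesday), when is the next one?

26 October 1980

October 1980 starts on a Wednesday; its first Sunday is the 5th, so the 4th Sunday is the 26th — 26 October 1980.
26 October 1980 is after 1 October 1980, so that is the next one.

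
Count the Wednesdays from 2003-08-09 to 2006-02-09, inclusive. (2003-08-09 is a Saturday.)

2003-08-09 is a Saturday; the first Wednesday on or after it is 2003-08-13 (4 days later).
From 2003-08-13 to 2006-02-09: 140 + 366 + 365 + 40 = 911 days (rest of 2003, 2004, 2005, to 2006-02-09 in 2006).
911 ÷ 7 = 130 full weeks with remainder 1, so 130 more Wednesdays after the first → 131.

131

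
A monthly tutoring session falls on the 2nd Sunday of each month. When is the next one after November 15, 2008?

December 14, 2008

November 2008 starts on a Saturday; its first Sunday is the 2nd, so the 2nd Sunday is the 9th — November 9, 2008.
That is not after November 15, 2008, so look at December 2008.
December 2008 starts on a Monday; its first Sunday is the 7th, so the 2nd Sunday is the 14th — December 14, 2008.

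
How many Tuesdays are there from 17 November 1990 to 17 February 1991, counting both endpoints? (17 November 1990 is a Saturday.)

13

17 November 1990 is a Saturday; the first Tuesday on or after it is 20 November 1990 (3 days later).
From 20 November 1990 to 17 February 1991: 10 + 31 + 31 + 17 = 89 days (rest of November, December, January, February).
89 ÷ 7 = 12 full weeks with remainder 5, so 12 more Tuesdays after the first → 13.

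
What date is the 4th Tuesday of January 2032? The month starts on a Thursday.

January 27, 2032

January 2032 begins on a Thursday, so the first Tuesday is January 6 (5 days later).
The 4th Tuesday is 3 weeks later: 6 + 21 = 27.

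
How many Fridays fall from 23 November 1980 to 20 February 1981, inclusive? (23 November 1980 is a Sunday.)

23 November 1980 is a Sunday; the first Friday on or after it is 28 November 1980 (5 days later).
From 28 November 1980 to 20 February 1981: 2 + 31 + 31 + 20 = 84 days (rest of November, December, January, February).
84 ÷ 7 = 12 full weeks with remainder 0, so 12 more Fridays after the first → 13.

13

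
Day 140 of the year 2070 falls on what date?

May 20, 2070

Jan has 31 days (140 − 31 = 109 remain).
Feb has 28 days (109 − 28 = 81 remain).
Mar has 31 days (81 − 31 = 50 remain).
Apr has 30 days (50 − 30 = 20 remain).
20 into May → May 20.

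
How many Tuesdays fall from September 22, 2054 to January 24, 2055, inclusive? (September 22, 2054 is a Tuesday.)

18

September 22, 2054 is a Tuesday; the first Tuesday on or after it is September 22, 2054.
From September 22, 2054 to January 24, 2055: 8 + 31 + 30 + 31 + 24 = 124 days (rest of September, October, November, December, January).
124 ÷ 7 = 17 full weeks with remainder 5, so 17 more Tuesdays after the first → 18.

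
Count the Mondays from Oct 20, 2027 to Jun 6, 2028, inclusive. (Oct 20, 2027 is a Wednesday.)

33

Oct 20, 2027 is a Wednesday; the first Monday on or after it is Oct 25, 2027 (5 days later).
From Oct 25, 2027 to Jun 6, 2028: 6 + 30 + 31 + 31 + 29 + 31 + 30 + 31 + 6 = 225 days (rest of Oct, Nov, Dec, Jan, Feb, Mar, Apr, May, Jun).
225 ÷ 7 = 32 full weeks with remainder 1, so 32 more Mondays after the first → 33.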